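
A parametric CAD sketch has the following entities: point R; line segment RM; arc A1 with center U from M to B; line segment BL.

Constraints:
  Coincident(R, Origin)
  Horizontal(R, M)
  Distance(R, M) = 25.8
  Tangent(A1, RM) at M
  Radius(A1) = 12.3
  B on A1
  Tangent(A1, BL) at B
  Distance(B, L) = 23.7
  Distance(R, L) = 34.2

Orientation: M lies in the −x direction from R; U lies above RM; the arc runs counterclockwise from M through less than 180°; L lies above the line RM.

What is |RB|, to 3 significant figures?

16.9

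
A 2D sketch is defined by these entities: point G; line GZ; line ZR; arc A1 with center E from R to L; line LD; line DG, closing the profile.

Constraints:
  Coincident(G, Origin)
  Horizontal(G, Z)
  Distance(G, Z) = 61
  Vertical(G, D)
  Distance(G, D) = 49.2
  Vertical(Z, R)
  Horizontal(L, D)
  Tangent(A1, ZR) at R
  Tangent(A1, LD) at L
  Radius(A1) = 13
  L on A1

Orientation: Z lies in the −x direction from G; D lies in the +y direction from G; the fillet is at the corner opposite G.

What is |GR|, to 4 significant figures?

70.93

The virtual corner opposite G is at (-61.00, 49.20). Since A1 is tangent to ZR there, ER ⟂ ZR and since A1 is tangent to LD there, EL ⟂ LD, with radius 13.0, so the center E sits 13.0 in from both sides at E = (-48.00, 36.20). That places the tangent points at R = (-61.00, 36.20) on ZR and L = (-48.00, 49.20) on LD. Then |GR| = |R − G| = 70.93.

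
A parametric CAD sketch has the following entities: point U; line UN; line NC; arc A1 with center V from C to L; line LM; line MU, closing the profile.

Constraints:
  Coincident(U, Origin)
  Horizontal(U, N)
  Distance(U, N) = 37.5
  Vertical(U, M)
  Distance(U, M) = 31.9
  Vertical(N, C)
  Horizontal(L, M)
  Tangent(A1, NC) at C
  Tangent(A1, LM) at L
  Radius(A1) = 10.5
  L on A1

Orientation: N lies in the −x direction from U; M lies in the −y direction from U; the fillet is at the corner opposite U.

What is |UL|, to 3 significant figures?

41.8

U is at the origin; UN is horizontal with |UN| = 37.5 and N on the −x side, so N = (-37.5, 0.00). U and M share the same x with |UM| = 31.9 and M on the −y side, so M = (0.00, -31.9). The virtual corner opposite U is at (-37.5, -31.9). A1 meets NC tangentially, so VC is at right angles to NC and tangency of A1 to LM means the radius VL is perpendicular to LM, with radius 10.5, so the center V sits 10.5 in from both sides at V = (-27.0, -21.4). That places the tangent points at C = (-37.5, -21.4) on NC and L = (-27.0, -31.9) on LM. Then |UL| = |L − U| = 41.8.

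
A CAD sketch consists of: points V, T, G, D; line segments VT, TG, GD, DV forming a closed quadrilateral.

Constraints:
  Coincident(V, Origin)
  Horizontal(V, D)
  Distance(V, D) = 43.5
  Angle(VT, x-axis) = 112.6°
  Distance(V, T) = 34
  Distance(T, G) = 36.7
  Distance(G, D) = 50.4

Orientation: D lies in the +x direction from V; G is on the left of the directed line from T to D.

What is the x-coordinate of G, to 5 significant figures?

20.981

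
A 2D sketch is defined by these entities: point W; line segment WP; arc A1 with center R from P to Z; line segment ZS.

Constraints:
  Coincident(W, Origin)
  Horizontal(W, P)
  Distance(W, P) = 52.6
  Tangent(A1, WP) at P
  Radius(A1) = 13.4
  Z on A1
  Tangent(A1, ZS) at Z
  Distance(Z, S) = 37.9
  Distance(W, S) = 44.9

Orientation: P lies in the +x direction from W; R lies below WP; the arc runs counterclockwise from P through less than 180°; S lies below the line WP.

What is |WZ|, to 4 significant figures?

41.58

Checks: |RZ| = 13.40 ✓; ∠(RZ, ZS) = 90.00° ✓; |ZS| = 37.90 ✓; |WS| = 44.90 ✓.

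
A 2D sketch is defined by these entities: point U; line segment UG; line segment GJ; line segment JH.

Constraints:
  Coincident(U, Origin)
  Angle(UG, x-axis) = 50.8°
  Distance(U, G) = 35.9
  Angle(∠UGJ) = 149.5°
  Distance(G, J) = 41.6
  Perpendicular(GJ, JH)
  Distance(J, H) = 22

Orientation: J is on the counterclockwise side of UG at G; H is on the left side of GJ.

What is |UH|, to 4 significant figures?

72.63

U is at the origin; UG runs at 50.8° with length 35.9, so G = 35.9·(cos 50.8°, sin 50.8°) = (22.69, 27.82). ∠UGJ = 149.5°, so GJ runs at 50.8° + (180° − 149.5°) = 81.30° from the x-axis; with |GJ| = 41.6, J = G + 41.6·(cos 81.30°, sin 81.30°) = (28.98, 68.94). GJ is perpendicular to JH; with |JH| = 22.0 on the left of GJ, H = J + 22.0·(-0.9885, 0.1513) = (7.235, 72.27). Then |UH| = |H − U| = 72.63.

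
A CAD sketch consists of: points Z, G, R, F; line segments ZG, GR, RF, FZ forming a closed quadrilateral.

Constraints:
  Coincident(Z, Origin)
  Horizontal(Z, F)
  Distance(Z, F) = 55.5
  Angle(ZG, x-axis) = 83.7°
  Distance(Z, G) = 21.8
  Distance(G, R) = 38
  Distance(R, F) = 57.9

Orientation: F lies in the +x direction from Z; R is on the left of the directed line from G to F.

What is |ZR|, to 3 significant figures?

57.3

Z is at the origin; Z and F share the same y with |ZF| = 55.5 and F in +x, so F = (55.5, 0). ZG runs at 83.7° with |ZG| = 21.8, so G = (2.39, 21.7). R is determined by |GR| = 38.0 and |RF| = 57.9 together: it lies at the intersection of circle(G, 38.0) and circle(F, 57.9). With |GF| = 57.4, the foot of the radical line on GF is 12.0 from G and the perpendicular offset is √(38.0² − 12.0²) = 36.0. Taking the left-of-GF solution: R = (27.2, 50.5).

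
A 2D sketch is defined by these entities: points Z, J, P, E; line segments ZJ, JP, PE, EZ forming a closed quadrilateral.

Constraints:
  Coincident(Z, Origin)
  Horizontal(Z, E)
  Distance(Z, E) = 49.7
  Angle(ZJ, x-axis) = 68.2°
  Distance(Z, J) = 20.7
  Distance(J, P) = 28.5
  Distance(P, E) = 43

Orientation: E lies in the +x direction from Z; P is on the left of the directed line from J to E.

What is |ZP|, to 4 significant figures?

47.83

Z is at the origin; ZE is horizontal with |ZE| = 49.7 and E in +x, so E = (49.7, 0). ZJ runs at 68.2° with |ZJ| = 20.7, so J = (7.687, 19.22). P is determined by |JP| = 28.5 and |PE| = 43.0 together: it lies at the intersection of circle(J, 28.5) and circle(E, 43.0). With |JE| = 46.20, the foot of the radical line on JE is 11.88 from J and the perpendicular offset is √(28.5² − 11.88²) = 25.91. Taking the left-of-JE solution: P = (29.27, 37.84).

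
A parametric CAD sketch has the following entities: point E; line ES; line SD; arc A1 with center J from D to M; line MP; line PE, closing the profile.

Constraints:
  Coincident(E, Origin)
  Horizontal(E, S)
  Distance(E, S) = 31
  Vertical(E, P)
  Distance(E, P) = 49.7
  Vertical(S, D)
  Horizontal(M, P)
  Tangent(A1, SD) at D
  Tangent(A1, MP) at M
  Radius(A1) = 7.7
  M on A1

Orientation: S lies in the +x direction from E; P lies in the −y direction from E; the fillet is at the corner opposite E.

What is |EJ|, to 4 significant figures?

48.03

E is at the origin; ES is horizontal with |ES| = 31.0 and S on the +x side, so S = (31.00, 0.000). EP is vertical with |EP| = 49.7 and P on the −y side, so P = (0.000, -49.70). The virtual corner opposite E is at (31.00, -49.70). A1 meets SD tangentially, so JD is at right angles to SD and tangency of A1 to MP means the radius JM is perpendicular to MP, with radius 7.7, so the center J sits 7.7 in from both sides at J = (23.30, -42.00). Then |EJ| = |J − E| = 48.03.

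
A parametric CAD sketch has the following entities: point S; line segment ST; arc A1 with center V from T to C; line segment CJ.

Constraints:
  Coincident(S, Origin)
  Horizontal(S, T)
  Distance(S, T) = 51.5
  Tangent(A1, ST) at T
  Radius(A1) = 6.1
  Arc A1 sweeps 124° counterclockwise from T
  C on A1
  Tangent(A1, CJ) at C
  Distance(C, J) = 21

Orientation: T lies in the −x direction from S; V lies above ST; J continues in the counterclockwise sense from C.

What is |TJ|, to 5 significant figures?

27.739

S is at the origin; ST is horizontal with |ST| = 51.5 and T on the −x side, so T = (-51.500, 0.0000). Since A1 is tangent to ST there, VT ⟂ ST, so V = T + (0, 6.1) = (-51.500, 6.1000). On A1, T sits at bearing -90° from V; a 124° counterclockwise sweep puts C at bearing 34°, so C = V + 6.1·(cos 34°, sin 34°) = (-46.443, 9.5111). Tangency of A1 to CJ means the radius VC is perpendicular to CJ, so CJ runs along (−sin 34°, cos 34°); with |CJ| = 21.0, J = (-58.186, 26.921). Then |TJ| = |J − T| = 27.739.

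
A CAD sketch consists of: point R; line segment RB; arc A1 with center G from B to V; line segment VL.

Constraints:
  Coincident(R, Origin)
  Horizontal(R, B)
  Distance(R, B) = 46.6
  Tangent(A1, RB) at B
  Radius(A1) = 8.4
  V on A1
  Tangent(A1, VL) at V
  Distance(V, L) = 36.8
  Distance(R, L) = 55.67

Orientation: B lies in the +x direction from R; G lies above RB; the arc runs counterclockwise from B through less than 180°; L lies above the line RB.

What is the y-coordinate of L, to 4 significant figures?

44.01

Checks: |GV| = 8.400 ✓; ∠(GV, VL) = 90.00° ✓; |VL| = 36.80 ✓; |RL| = 55.67 ✓.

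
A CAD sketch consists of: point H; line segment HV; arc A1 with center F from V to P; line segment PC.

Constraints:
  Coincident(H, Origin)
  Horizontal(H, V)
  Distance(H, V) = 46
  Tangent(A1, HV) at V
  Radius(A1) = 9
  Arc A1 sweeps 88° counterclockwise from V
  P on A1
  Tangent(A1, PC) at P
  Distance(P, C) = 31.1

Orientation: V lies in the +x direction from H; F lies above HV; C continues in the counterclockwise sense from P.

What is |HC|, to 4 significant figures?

68.75

H is at the origin; HV is horizontal with |HV| = 46.0 and V on the +x side, so V = (46.00, 0.000). Tangency of A1 to HV means the radius FV is perpendicular to HV, so F = V + (0, 9) = (46.00, 9.000). On A1, V sits at bearing -90° from F; an 88° counterclockwise sweep puts P at bearing -2°, so P = F + 9.0·(cos -2°, sin -2°) = (54.99, 8.686). The tangent condition forces FP to be normal to PC, so PC runs along (−sin -2°, cos -2°); with |PC| = 31.1, C = (56.08, 39.77). Then |HC| = |C − H| = 68.75.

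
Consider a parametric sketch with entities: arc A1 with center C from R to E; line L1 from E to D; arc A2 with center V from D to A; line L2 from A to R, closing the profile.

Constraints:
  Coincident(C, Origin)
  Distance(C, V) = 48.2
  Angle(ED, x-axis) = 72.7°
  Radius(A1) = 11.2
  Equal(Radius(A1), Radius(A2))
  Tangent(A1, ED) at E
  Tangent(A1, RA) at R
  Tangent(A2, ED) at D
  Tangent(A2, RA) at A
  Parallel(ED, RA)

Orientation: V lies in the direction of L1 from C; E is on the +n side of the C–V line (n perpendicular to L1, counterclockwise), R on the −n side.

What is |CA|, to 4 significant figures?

49.48

Tangency of A1 to both parallel lines with radius 11.2 puts E and R at C ± 11.2·n: E = (-10.69, 3.331), R = (10.69, -3.331). Equal radii place D and A the same way about V: D = V + 11.2·n = (3.640, 49.35), A = V − 11.2·n = (25.03, 42.69). Then |CA| = |A − C| = 49.48.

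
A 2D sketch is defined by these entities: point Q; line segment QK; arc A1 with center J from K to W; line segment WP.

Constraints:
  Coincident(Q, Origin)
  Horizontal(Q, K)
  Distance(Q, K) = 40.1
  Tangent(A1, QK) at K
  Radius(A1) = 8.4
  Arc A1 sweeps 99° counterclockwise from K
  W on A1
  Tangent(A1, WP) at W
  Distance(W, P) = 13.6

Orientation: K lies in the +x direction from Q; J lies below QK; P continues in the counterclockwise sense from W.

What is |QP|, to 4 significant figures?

41.07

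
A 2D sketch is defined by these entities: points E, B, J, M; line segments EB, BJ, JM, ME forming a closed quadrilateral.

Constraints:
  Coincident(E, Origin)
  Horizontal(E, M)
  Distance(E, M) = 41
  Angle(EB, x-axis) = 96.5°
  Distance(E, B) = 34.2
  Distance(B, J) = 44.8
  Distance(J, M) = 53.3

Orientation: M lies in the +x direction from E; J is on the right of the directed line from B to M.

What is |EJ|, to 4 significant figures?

15.23

Checks: |BJ| = 44.80 ✓; |JM| = 53.30 ✓.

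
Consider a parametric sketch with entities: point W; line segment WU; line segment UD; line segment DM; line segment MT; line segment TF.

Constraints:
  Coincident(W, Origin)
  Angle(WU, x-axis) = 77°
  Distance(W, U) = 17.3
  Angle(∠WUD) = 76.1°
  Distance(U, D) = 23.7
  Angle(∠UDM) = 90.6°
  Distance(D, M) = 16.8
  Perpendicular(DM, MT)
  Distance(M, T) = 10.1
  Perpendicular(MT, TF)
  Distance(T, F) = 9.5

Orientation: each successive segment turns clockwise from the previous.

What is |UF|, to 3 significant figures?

15.6

DM ⟂ MT, so MT runs at 154°; with |MT| = 10.1, T = (8.53, -4.45). The perpendicularity gives TF at right angles to MT, so TF runs at 63.7°; with |TF| = 9.5, F = (12.7, 4.06). Then |UF| = |F − U| = 15.6.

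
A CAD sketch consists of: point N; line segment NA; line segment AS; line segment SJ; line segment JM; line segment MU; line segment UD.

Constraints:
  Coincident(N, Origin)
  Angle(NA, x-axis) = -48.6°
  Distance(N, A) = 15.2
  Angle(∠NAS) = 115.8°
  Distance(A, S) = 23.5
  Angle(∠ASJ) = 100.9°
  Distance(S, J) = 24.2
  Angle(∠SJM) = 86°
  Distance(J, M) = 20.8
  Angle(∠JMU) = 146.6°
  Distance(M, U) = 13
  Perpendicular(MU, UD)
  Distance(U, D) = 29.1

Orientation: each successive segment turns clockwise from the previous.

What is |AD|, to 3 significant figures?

10.4

∠JMU = 146.6° gives MU at 40.7° from the x-axis; with |MU| = 13.0, U = (-7.18, 0.406). MU ⟂ UD, so UD runs at -49.3°; with |UD| = 29.1, D = (11.8, -21.7). Then |AD| = |D − A| = 10.4.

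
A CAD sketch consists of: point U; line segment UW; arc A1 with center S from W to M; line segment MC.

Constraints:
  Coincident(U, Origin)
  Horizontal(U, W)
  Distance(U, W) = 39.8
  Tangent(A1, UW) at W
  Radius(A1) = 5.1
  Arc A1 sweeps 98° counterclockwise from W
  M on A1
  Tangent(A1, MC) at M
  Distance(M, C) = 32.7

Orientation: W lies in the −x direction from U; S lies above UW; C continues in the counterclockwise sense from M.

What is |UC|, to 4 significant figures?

54.80

U is at the origin; UW is horizontal with |UW| = 39.8 and W on the −x side, so W = (-39.80, 0.000). The tangent condition forces SW to be normal to UW, so S = W + (0, 5.1) = (-39.80, 5.100). On A1, W sits at bearing -90° from S; a 98° counterclockwise sweep puts M at bearing 8°, so M = S + 5.1·(cos 8°, sin 8°) = (-34.75, 5.810). Tangency of A1 to MC means the radius SM is perpendicular to MC, so MC runs along (−sin 8°, cos 8°); with |MC| = 32.7, C = (-39.30, 38.19). Then |UC| = |C − U| = 54.80.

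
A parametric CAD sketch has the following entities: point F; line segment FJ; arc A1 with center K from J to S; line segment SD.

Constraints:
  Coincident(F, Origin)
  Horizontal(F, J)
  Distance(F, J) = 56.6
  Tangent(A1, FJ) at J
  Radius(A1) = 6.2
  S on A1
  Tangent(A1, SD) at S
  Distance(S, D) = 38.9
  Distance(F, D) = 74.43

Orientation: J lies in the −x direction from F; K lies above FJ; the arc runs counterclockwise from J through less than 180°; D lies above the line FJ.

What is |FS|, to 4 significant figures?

51.10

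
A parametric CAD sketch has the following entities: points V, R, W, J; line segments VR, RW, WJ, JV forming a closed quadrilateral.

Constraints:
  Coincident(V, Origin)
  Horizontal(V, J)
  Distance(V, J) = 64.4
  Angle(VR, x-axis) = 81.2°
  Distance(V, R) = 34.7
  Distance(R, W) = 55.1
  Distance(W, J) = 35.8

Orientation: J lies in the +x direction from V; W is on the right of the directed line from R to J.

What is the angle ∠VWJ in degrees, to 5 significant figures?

132.47°

V is at the origin; V and J share the same y with |VJ| = 64.4 and J in +x, so J = (64.4, 0). VR runs at 81.2° with |VR| = 34.7, so R = (5.3086, 34.292). W is determined by |RW| = 55.1 and |WJ| = 35.8 together: it lies at the intersection of circle(R, 55.1) and circle(J, 35.8). With |RJ| = 68.321, the foot of the radical line on RJ is 47.000 from R and the perpendicular offset is √(55.1² − 47.000²) = 28.759. Taking the right-of-RJ solution: W = (31.525, -14.172).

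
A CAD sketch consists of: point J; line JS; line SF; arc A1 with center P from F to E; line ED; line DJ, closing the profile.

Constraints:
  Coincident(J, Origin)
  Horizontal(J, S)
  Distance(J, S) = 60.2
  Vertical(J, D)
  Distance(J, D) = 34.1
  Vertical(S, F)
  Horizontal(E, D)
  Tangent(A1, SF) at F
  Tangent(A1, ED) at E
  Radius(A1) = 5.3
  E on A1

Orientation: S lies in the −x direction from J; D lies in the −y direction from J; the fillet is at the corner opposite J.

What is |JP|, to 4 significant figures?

62.00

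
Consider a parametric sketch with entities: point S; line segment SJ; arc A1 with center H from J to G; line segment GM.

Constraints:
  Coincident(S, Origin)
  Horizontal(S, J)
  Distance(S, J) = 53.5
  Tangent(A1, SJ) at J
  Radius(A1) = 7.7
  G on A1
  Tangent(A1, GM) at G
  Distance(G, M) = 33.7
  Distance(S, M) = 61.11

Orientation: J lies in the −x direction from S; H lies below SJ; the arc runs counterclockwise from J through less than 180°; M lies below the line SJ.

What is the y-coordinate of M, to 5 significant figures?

-41.233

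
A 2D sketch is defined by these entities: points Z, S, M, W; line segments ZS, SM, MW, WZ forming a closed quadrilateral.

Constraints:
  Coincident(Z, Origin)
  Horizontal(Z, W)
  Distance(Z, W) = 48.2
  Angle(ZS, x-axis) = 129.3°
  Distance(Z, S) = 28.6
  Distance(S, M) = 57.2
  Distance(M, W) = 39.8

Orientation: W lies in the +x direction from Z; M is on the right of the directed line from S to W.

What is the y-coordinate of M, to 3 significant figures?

-23.6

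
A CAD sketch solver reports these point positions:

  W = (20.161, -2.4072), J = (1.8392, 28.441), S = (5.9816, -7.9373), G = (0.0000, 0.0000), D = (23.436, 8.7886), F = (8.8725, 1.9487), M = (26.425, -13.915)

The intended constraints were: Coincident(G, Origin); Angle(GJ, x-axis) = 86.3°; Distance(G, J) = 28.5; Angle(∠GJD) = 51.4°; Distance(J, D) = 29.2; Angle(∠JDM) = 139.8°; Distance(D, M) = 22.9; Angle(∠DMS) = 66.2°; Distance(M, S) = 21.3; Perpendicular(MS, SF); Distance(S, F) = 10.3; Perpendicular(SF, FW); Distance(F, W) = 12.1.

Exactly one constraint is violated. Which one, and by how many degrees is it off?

Perpendicular(SF, FW) — off by 4.80°.

G = (0.00, 0.00) ✓; GJ at 86.30° ✓; |GJ| = 28.50 ✓; ∠GJD = 51.40° ✓; |JD| = 29.20 ✓; ∠JDM = 139.8° ✓; |DM| = 22.90 ✓; ∠DMS = 66.20° ✓; |MS| = 21.30 ✓; ∠(MS, SF) = 90.00° ✓; |SF| = 10.30 ✓; ∠(SF, FW) = 94.80° ✗; |FW| = 12.10 ✓.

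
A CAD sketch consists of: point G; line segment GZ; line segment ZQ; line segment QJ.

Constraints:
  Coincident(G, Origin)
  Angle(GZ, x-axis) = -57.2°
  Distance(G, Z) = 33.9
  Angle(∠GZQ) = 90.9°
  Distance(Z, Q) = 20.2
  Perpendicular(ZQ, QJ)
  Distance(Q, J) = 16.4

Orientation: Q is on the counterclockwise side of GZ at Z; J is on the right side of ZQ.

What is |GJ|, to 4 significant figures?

54.40

G is at the origin; GZ runs at -57.2° with length 33.9, so Z = 33.9·(cos -57.2°, sin -57.2°) = (18.36, -28.50). ∠GZQ = 90.9°, so ZQ runs at -57.2° + (180° − 90.9°) = 31.90° from the x-axis; with |ZQ| = 20.2, Q = Z + 20.2·(cos 31.90°, sin 31.90°) = (35.51, -17.82). ZQ ⟂ QJ; with |QJ| = 16.4 on the right of ZQ, J = Q + 16.4·(0.5284, -0.8490) = (44.18, -31.74). Then |GJ| = |J − G| = 54.40.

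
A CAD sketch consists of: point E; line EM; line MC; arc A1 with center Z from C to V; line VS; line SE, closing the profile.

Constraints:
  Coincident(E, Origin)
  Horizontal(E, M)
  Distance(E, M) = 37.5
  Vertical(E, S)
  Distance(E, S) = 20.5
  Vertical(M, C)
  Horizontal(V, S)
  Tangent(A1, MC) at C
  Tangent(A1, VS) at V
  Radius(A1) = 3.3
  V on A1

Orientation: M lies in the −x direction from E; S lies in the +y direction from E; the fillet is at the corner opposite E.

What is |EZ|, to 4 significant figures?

38.28

ES is vertical with |ES| = 20.5 and S on the +y side, so S = (0.000, 20.50). The virtual corner opposite E is at (-37.50, 20.50). A1 meets MC tangentially, so ZC is at right angles to MC and the tangent condition forces ZV to be normal to VS, with radius 3.3, so the center Z sits 3.3 in from both sides at Z = (-34.20, 17.20). Then |EZ| = |Z − E| = 38.28.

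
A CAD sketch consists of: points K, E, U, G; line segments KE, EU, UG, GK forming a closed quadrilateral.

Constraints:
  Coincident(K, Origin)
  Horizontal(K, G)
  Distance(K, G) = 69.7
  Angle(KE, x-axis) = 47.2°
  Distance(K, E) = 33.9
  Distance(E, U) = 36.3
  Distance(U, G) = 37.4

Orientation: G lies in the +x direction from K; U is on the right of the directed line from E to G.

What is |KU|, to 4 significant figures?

35.03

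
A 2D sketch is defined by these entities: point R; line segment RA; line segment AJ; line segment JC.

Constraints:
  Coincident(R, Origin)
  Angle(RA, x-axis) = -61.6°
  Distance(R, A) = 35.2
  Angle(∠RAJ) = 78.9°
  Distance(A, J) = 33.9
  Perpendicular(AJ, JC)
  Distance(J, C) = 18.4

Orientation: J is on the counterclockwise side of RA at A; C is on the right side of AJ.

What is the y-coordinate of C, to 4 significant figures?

-23.60

R is at the origin; RA runs at -61.6° with length 35.2, so A = 35.2·(cos -61.6°, sin -61.6°) = (16.74, -30.96). ∠RAJ = 78.9°, so AJ runs at -61.6° + (180° − 78.9°) = 39.50° from the x-axis; with |AJ| = 33.9, J = A + 33.9·(cos 39.50°, sin 39.50°) = (42.90, -9.401). The perpendicularity gives JC at right angles to AJ; with |JC| = 18.4 on the right of AJ, C = J + 18.4·(0.6361, -0.7716) = (54.60, -23.60). So C.y = -23.60.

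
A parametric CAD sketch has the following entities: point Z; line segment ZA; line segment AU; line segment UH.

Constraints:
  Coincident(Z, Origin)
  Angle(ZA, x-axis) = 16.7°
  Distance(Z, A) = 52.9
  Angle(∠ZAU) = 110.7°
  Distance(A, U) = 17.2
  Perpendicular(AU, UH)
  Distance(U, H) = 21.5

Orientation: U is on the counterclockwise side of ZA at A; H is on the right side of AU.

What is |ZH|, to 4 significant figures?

79.55

Z is at the origin; ZA runs at 16.7° with length 52.9, so A = 52.9·(cos 16.7°, sin 16.7°) = (50.67, 15.20). ∠ZAU = 110.7°, so AU runs at 16.7° + (180° − 110.7°) = 86.00° from the x-axis; with |AU| = 17.2, U = A + 17.2·(cos 86.00°, sin 86.00°) = (51.87, 32.36). AU is perpendicular to UH; with |UH| = 21.5 on the right of AU, H = U + 21.5·(0.9976, -0.06976) = (73.32, 30.86). Then |ZH| = |H − Z| = 79.55.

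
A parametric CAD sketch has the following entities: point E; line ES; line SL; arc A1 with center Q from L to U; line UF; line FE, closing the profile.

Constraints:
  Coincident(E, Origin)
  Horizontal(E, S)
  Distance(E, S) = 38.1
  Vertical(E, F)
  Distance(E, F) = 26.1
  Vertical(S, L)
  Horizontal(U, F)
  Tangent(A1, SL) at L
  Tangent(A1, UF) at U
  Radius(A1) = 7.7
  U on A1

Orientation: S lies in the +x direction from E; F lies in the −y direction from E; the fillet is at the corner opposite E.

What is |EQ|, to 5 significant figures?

35.535

E is at the origin; E and S share the same y with |ES| = 38.1 and S on the +x side, so S = (38.100, 0.0000). E and F share the same x with |EF| = 26.1 and F on the −y side, so F = (0.0000, -26.100). The virtual corner opposite E is at (38.100, -26.100). The tangent condition forces QL to be normal to SL and tangency of A1 to UF means the radius QU is perpendicular to UF, with radius 7.7, so the center Q sits 7.7 in from both sides at Q = (30.400, -18.400). Then |EQ| = |Q − E| = 35.535.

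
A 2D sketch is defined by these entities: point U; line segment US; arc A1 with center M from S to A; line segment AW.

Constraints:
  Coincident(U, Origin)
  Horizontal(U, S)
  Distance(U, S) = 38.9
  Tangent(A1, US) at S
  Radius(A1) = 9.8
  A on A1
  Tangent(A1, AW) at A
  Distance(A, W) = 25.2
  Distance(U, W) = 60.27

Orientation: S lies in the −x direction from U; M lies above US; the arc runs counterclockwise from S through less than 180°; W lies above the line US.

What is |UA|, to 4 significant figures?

35.87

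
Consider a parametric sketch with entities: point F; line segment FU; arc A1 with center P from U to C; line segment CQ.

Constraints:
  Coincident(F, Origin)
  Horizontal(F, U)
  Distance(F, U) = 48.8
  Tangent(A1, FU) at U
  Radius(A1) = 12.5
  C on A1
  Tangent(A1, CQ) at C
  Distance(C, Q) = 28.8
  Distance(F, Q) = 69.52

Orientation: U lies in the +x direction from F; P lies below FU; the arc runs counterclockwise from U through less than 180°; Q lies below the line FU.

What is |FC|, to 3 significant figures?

43.0

Checks: F = (0.00, 0.00) ✓; |PC| = 12.50 ✓; ∠(PC, CQ) = 90.00° ✓; |CQ| = 28.80 ✓; |FQ| = 69.52 ✓.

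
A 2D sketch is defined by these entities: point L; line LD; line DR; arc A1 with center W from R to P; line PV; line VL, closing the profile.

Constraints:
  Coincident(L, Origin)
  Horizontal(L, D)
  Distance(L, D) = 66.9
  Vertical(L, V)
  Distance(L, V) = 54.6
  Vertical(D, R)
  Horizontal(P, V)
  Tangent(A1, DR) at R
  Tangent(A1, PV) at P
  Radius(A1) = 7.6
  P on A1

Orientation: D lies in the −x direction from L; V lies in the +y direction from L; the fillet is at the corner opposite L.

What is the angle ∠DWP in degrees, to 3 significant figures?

171°

L is at the origin; L and D share the same y with |LD| = 66.9 and D on the −x side, so D = (-66.9, 0.00). LV is vertical with |LV| = 54.6 and V on the +y side, so V = (0.00, 54.6). The virtual corner opposite L is at (-66.9, 54.6). Tangency of A1 to DR means the radius WR is perpendicular to DR and since A1 is tangent to PV there, WP ⟂ PV, with radius 7.6, so the center W sits 7.6 in from both sides at W = (-59.3, 47.0). That places the tangent points at R = (-66.9, 47.0) on DR and P = (-59.3, 54.6) on PV. Then cos ∠DWP = WD·WP / (|WD||WP|), giving 171°.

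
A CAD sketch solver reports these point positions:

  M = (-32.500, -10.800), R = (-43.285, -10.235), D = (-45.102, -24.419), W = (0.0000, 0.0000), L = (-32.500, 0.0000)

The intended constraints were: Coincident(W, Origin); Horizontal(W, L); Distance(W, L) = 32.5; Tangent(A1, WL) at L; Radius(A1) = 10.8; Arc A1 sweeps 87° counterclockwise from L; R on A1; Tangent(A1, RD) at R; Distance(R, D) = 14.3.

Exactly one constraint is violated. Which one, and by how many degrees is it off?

Tangent(A1, RD) at R — off by 4.30°.

W = (0.00, 0.00) ✓; W.y = 0.00, L.y = 0.00 ✓; |WL| = 32.50 ✓; ∠(ML, LW) = 90.00° ✓; |ML| = 10.80 ✓; bearing(M→R) − bearing(M→L) = 87.00° ✓; |MR| = 10.80 ✓; ∠(MR, RD) = 94.30° ✗; |RD| = 14.30 ✓.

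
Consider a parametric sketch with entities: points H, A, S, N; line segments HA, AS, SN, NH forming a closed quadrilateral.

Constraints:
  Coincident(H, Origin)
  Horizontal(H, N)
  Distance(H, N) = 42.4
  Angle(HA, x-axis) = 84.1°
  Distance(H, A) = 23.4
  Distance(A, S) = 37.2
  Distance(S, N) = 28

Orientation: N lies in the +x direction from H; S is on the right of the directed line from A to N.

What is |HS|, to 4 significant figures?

20.02

Checks: |AS| = 37.20 ✓; |SN| = 28.00 ✓.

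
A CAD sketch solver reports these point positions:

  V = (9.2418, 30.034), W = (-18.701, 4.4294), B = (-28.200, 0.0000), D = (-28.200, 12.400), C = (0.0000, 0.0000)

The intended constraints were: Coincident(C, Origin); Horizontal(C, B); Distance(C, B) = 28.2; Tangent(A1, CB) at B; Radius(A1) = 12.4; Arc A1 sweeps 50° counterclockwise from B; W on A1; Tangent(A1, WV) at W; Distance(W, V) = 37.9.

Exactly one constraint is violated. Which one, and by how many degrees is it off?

Tangent(A1, WV) at W — off by 7.50°.

C = (0.00, 0.00) ✓; C.y = 0.00, B.y = 0.00 ✓; |CB| = 28.20 ✓; ∠(DB, BC) = 90.00° ✓; |DB| = 12.40 ✓; bearing(D→W) − bearing(D→B) = 50.00° ✓; |DW| = 12.40 ✓; ∠(DW, WV) = 97.50° ✗; |WV| = 37.90 ✓.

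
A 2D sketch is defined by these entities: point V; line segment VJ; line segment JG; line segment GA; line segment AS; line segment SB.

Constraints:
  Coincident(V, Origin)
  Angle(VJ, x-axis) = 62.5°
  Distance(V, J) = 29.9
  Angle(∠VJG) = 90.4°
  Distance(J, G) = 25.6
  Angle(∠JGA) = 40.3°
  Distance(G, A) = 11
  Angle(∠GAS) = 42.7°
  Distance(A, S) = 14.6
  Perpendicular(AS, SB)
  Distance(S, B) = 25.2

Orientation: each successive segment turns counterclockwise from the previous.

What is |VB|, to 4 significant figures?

55.90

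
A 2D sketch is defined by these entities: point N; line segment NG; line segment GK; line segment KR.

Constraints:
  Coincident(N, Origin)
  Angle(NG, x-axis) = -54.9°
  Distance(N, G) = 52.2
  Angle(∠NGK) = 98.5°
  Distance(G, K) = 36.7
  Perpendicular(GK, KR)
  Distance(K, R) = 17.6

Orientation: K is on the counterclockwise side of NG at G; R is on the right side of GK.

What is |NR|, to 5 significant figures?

82.250

∠NGK = 98.5°, so GK runs at -54.9° + (180° − 98.5°) = 26.600° from the x-axis; with |GK| = 36.7, K = G + 36.7·(cos 26.600°, sin 26.600°) = (62.831, -26.275). The perpendicularity gives KR at right angles to GK; with |KR| = 17.6 on the right of GK, R = K + 17.6·(0.44776, -0.89415) = (70.711, -42.012). Then |NR| = |R − N| = 82.250.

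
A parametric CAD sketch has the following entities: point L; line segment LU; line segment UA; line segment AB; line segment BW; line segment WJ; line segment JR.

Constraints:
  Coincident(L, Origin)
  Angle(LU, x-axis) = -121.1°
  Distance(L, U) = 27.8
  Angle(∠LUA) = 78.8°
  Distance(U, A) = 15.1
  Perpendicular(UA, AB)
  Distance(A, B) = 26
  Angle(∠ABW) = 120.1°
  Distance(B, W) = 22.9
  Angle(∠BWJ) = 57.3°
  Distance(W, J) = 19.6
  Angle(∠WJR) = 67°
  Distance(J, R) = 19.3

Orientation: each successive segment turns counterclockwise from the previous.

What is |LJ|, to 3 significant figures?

13.1

L is at the origin; LU runs at -121.1° with length 27.8, so U = (-14.4, -23.8). ∠LUA = 78.8° gives UA at -19.9° from the x-axis; with |UA| = 15.1, A = (-0.161, -28.9). UA is perpendicular to AB, so AB runs at 70.1°; with |AB| = 26.0, B = (8.69, -4.50). ∠ABW = 120.1° gives BW at 130° from the x-axis; with |BW| = 22.9, W = (-6.03, 13.0). ∠BWJ = 57.3° gives WJ at -107° from the x-axis; with |WJ| = 19.6, J = (-11.9, -5.67). Then |LJ| = |J − L| = 13.1.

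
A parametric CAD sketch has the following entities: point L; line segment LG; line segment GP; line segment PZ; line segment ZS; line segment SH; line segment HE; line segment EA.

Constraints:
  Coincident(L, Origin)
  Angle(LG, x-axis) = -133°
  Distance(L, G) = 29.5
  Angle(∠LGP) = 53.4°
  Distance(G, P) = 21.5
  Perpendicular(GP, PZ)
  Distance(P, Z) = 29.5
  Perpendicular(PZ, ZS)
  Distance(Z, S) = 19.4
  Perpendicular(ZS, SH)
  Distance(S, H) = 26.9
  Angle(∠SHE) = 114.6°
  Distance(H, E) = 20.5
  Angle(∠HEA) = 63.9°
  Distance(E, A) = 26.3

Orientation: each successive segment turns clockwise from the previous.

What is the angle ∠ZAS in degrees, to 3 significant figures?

72.0°

L is at the origin; LG runs at -133.0° with length 29.5, so G = (-20.1, -21.6). ∠LGP = 53.4° gives GP at 100° from the x-axis; with |GP| = 21.5, P = (-24.0, -0.428). GP is perpendicular to PZ, so PZ runs at 10.4°; with |PZ| = 29.5, Z = (5.02, 4.90). PZ is perpendicular to ZS, so ZS runs at -79.6°; with |ZS| = 19.4, S = (8.52, -14.2). ZS ⟂ SH, so SH runs at -170°; with |SH| = 26.9, H = (-17.9, -19.0). ∠SHE = 114.6° gives HE at 125° from the x-axis; with |HE| = 20.5, E = (-29.7, -2.25). ∠HEA = 63.9° gives EA at 8.90° from the x-axis; with |EA| = 26.3, A = (-3.72, 1.82). Then cos ∠ZAS = AZ·AS / (|AZ||AS|), giving 72.0°.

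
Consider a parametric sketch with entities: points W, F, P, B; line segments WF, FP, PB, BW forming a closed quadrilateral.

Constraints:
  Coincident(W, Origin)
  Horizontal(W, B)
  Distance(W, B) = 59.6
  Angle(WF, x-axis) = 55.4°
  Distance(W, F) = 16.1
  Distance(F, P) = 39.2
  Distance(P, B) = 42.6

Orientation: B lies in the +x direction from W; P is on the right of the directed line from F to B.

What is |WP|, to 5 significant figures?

33.173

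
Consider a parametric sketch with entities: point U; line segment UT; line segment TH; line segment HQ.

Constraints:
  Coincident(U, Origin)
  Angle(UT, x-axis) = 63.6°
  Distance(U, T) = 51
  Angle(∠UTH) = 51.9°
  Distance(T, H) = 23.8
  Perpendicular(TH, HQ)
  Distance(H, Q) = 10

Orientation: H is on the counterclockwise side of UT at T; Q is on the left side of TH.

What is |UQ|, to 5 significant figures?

31.094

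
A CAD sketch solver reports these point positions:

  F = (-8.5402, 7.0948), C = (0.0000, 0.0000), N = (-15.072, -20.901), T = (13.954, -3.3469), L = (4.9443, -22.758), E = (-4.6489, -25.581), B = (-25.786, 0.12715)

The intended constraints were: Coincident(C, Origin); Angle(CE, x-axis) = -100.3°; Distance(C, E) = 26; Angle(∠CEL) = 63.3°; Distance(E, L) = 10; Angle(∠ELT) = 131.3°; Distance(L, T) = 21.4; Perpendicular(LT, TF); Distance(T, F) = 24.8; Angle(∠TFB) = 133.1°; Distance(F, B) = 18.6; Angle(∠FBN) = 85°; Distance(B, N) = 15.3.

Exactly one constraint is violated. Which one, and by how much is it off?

Distance(B, N) = 15.3 — off by 8.30.

C = (0.00, 0.00) ✓; CE at -100.3° ✓; |CE| = 26.00 ✓; ∠CEL = 63.30° ✓; |EL| = 10.00 ✓; ∠ELT = 131.3° ✓; |LT| = 21.40 ✓; ∠(LT, TF) = 90.00° ✓; |TF| = 24.80 ✓; ∠TFB = 133.1° ✓; |FB| = 18.60 ✓; ∠FBN = 85.00° ✓; |BN| = 23.60 ✗.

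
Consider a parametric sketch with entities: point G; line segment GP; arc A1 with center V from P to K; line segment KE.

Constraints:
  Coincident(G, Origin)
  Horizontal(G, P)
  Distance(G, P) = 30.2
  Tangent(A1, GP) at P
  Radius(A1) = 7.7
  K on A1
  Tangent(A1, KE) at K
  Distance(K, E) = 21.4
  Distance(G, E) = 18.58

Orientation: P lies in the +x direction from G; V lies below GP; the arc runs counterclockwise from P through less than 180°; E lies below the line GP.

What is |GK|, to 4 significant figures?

25.15

Checks: |VK| = 7.700 ✓; ∠(VK, KE) = 90.00° ✓; |KE| = 21.40 ✓; |GE| = 18.58 ✓.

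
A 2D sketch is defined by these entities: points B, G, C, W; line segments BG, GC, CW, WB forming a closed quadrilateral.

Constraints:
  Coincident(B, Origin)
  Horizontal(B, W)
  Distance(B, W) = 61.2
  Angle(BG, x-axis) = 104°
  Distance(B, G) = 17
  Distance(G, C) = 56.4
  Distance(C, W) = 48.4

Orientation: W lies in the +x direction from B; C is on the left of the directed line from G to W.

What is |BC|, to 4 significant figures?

63.43

B is at the origin; B and W share the same y with |BW| = 61.2 and W in +x, so W = (61.2, 0). BG runs at 104.0° with |BG| = 17.0, so G = (-4.113, 16.50). C is determined by |GC| = 56.4 and |CW| = 48.4 together: it lies at the intersection of circle(G, 56.4) and circle(W, 48.4). With |GW| = 67.36, the foot of the radical line on GW is 39.90 from G and the perpendicular offset is √(56.4² − 39.90²) = 39.86. Taking the left-of-GW solution: C = (44.34, 45.37).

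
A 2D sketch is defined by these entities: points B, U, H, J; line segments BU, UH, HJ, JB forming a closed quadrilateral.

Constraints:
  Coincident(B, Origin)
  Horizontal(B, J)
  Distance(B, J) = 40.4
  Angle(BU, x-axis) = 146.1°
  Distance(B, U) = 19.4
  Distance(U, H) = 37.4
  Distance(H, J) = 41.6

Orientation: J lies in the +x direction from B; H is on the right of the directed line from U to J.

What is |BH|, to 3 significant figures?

21.0

B is at the origin; B and J share the same y with |BJ| = 40.4 and J in +x, so J = (40.4, 0). BU runs at 146.1° with |BU| = 19.4, so U = (-16.1, 10.8). H is determined by |UH| = 37.4 and |HJ| = 41.6 together: it lies at the intersection of circle(U, 37.4) and circle(J, 41.6). With |UJ| = 57.5, the foot of the radical line on UJ is 25.9 from U and the perpendicular offset is √(37.4² − 25.9²) = 27.0. Taking the right-of-UJ solution: H = (4.24, -20.6).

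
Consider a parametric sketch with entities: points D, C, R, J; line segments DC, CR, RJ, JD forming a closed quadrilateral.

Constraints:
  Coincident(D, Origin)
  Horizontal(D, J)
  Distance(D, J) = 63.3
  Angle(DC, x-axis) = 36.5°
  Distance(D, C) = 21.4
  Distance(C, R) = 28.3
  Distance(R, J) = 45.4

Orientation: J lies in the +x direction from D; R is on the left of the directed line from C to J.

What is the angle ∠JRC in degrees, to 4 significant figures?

77.07°

Checks: |CR| = 28.30 ✓; |RJ| = 45.40 ✓.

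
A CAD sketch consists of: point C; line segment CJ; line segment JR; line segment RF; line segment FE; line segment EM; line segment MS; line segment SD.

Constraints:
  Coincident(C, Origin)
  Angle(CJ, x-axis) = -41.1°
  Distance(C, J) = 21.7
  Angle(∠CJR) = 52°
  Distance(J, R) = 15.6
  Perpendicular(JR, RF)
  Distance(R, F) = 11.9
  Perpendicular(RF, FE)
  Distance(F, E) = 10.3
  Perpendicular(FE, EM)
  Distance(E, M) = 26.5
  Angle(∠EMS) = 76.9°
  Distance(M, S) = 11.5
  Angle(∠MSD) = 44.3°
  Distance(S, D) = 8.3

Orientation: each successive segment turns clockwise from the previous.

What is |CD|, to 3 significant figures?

25.1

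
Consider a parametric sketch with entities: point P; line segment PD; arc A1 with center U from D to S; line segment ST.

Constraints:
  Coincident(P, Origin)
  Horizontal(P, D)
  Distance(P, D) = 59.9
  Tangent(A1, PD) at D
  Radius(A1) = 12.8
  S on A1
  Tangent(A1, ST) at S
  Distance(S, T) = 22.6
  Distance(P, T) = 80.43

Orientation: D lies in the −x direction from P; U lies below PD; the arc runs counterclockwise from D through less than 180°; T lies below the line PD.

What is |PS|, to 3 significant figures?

73.9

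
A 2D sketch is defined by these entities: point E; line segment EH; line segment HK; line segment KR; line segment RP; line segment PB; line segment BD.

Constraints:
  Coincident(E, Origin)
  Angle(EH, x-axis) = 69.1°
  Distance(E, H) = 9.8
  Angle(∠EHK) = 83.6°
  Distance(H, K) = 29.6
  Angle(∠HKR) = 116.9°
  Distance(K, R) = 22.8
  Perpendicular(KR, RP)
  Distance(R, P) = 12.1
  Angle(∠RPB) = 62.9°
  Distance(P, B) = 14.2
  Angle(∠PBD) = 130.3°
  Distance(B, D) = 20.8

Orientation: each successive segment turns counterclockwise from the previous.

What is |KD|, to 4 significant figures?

15.59

∠RPB = 62.9° gives PB at 75.70° from the x-axis; with |PB| = 14.2, B = (-27.66, 5.222). ∠PBD = 130.3° gives BD at 125.4° from the x-axis; with |BD| = 20.8, D = (-39.70, 22.18). Then |KD| = |D − K| = 15.59.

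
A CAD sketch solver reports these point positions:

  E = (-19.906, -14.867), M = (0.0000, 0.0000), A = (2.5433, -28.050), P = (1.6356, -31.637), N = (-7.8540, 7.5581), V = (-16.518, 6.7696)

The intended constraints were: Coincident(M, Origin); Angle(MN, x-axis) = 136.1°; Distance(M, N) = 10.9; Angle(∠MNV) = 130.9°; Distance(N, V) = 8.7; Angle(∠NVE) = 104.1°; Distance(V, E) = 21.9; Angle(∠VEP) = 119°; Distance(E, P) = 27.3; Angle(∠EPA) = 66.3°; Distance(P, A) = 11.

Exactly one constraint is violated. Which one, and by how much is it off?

Distance(P, A) = 11 — off by 7.30.

M = (0.00, 0.00) ✓; MN at 136.1° ✓; |MN| = 10.90 ✓; ∠MNV = 130.9° ✓; |NV| = 8.700 ✓; ∠NVE = 104.1° ✓; |VE| = 21.90 ✓; ∠VEP = 119.0° ✓; |EP| = 27.30 ✓; ∠EPA = 66.30° ✓; |PA| = 3.700 ✗.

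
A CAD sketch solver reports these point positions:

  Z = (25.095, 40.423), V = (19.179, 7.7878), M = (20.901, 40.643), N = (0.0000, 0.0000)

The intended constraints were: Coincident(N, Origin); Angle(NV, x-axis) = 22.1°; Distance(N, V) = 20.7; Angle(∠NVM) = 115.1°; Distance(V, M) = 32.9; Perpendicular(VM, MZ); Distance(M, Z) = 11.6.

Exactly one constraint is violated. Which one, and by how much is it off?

Distance(M, Z) = 11.6 — off by 7.40.

N = (0.00, 0.00) ✓; NV at 22.10° ✓; |NV| = 20.70 ✓; ∠NVM = 115.1° ✓; |VM| = 32.90 ✓; ∠(VM, MZ) = 90.00° ✓; |MZ| = 4.200 ✗.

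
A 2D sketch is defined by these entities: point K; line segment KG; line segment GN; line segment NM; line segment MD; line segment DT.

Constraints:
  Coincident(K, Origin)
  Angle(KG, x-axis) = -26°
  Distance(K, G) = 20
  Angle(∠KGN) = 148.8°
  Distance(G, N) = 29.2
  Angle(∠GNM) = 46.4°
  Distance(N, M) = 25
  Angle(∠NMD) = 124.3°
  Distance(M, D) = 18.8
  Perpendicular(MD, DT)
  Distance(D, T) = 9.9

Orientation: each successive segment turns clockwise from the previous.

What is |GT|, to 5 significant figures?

7.2791

∠NMD = 124.3° gives MD at 113.50° from the x-axis; with |MD| = 18.8, D = (1.7401, -11.387). The perpendicularity gives DT at right angles to MD, so DT runs at 23.500°; with |DT| = 9.9, T = (10.819, -7.4391). Then |GT| = |T − G| = 7.2791.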